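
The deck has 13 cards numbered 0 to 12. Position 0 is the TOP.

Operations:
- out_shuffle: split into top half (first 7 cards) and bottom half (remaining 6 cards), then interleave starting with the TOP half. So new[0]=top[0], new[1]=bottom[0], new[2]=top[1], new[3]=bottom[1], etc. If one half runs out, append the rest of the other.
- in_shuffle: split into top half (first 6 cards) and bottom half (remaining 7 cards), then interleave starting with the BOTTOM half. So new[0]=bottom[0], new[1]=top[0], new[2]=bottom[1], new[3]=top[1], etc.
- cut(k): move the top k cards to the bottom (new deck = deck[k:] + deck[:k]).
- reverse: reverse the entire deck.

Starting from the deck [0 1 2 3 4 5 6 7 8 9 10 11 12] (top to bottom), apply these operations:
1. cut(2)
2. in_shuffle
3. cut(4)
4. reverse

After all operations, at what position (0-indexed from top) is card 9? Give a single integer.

After op 1 (cut(2)): [2 3 4 5 6 7 8 9 10 11 12 0 1]
After op 2 (in_shuffle): [8 2 9 3 10 4 11 5 12 6 0 7 1]
After op 3 (cut(4)): [10 4 11 5 12 6 0 7 1 8 2 9 3]
After op 4 (reverse): [3 9 2 8 1 7 0 6 12 5 11 4 10]
Card 9 is at position 1.

Answer: 1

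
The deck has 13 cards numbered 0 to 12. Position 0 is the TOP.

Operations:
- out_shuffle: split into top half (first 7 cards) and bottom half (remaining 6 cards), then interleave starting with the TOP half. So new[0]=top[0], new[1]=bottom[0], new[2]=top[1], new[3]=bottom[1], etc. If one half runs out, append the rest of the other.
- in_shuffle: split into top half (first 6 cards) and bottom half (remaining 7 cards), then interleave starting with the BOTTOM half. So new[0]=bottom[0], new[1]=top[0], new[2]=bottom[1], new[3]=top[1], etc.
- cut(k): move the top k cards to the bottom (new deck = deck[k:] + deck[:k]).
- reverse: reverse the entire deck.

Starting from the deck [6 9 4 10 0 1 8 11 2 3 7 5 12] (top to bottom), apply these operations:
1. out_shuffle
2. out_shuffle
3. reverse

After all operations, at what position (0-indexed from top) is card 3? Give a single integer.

Answer: 2

Derivation:
After op 1 (out_shuffle): [6 11 9 2 4 3 10 7 0 5 1 12 8]
After op 2 (out_shuffle): [6 7 11 0 9 5 2 1 4 12 3 8 10]
After op 3 (reverse): [10 8 3 12 4 1 2 5 9 0 11 7 6]
Card 3 is at position 2.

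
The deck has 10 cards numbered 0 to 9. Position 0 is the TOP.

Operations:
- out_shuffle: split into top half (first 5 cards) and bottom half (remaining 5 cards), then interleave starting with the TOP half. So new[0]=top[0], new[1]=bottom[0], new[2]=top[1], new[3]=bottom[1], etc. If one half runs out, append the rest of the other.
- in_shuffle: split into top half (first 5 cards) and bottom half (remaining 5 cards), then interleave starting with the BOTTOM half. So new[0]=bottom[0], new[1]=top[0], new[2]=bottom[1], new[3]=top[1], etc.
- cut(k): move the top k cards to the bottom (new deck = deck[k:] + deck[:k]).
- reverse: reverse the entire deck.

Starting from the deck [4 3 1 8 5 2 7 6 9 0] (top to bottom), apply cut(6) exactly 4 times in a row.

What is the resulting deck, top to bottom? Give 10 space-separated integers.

After op 1 (cut(6)): [7 6 9 0 4 3 1 8 5 2]
After op 2 (cut(6)): [1 8 5 2 7 6 9 0 4 3]
After op 3 (cut(6)): [9 0 4 3 1 8 5 2 7 6]
After op 4 (cut(6)): [5 2 7 6 9 0 4 3 1 8]

Answer: 5 2 7 6 9 0 4 3 1 8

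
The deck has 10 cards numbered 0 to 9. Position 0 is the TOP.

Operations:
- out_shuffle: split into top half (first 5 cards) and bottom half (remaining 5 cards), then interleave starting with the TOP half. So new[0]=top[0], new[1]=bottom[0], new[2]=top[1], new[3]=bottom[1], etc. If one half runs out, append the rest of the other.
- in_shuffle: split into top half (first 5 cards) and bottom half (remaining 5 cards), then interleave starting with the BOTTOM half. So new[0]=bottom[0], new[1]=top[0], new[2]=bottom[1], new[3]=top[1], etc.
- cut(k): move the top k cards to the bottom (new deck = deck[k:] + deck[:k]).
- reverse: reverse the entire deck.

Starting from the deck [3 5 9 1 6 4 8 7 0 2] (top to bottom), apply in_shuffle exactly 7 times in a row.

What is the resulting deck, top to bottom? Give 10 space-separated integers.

Answer: 7 6 5 2 8 1 3 0 4 9

Derivation:
After op 1 (in_shuffle): [4 3 8 5 7 9 0 1 2 6]
After op 2 (in_shuffle): [9 4 0 3 1 8 2 5 6 7]
After op 3 (in_shuffle): [8 9 2 4 5 0 6 3 7 1]
After op 4 (in_shuffle): [0 8 6 9 3 2 7 4 1 5]
After op 5 (in_shuffle): [2 0 7 8 4 6 1 9 5 3]
After op 6 (in_shuffle): [6 2 1 0 9 7 5 8 3 4]
After op 7 (in_shuffle): [7 6 5 2 8 1 3 0 4 9]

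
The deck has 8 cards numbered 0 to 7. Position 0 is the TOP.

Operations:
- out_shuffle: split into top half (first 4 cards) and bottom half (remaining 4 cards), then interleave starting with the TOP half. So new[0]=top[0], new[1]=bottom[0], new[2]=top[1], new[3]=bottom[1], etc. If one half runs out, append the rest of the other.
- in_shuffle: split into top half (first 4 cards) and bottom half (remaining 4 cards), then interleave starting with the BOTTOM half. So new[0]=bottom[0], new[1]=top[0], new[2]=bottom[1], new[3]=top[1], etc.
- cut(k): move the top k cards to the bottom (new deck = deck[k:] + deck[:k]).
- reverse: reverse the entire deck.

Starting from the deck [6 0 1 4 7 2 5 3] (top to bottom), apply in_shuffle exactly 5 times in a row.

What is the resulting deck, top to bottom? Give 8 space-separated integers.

After op 1 (in_shuffle): [7 6 2 0 5 1 3 4]
After op 2 (in_shuffle): [5 7 1 6 3 2 4 0]
After op 3 (in_shuffle): [3 5 2 7 4 1 0 6]
After op 4 (in_shuffle): [4 3 1 5 0 2 6 7]
After op 5 (in_shuffle): [0 4 2 3 6 1 7 5]

Answer: 0 4 2 3 6 1 7 5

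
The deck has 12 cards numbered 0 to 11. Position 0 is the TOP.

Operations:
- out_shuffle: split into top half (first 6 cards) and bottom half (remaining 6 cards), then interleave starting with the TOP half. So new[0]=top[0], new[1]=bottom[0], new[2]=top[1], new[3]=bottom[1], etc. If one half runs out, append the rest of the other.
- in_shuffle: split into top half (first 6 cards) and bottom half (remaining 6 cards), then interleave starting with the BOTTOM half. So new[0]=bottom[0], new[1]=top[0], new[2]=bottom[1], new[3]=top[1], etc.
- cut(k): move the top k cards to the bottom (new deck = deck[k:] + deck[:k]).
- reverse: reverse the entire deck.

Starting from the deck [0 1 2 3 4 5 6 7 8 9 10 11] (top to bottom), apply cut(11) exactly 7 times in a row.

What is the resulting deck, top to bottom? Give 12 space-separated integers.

After op 1 (cut(11)): [11 0 1 2 3 4 5 6 7 8 9 10]
After op 2 (cut(11)): [10 11 0 1 2 3 4 5 6 7 8 9]
After op 3 (cut(11)): [9 10 11 0 1 2 3 4 5 6 7 8]
After op 4 (cut(11)): [8 9 10 11 0 1 2 3 4 5 6 7]
After op 5 (cut(11)): [7 8 9 10 11 0 1 2 3 4 5 6]
After op 6 (cut(11)): [6 7 8 9 10 11 0 1 2 3 4 5]
After op 7 (cut(11)): [5 6 7 8 9 10 11 0 1 2 3 4]

Answer: 5 6 7 8 9 10 11 0 1 2 3 4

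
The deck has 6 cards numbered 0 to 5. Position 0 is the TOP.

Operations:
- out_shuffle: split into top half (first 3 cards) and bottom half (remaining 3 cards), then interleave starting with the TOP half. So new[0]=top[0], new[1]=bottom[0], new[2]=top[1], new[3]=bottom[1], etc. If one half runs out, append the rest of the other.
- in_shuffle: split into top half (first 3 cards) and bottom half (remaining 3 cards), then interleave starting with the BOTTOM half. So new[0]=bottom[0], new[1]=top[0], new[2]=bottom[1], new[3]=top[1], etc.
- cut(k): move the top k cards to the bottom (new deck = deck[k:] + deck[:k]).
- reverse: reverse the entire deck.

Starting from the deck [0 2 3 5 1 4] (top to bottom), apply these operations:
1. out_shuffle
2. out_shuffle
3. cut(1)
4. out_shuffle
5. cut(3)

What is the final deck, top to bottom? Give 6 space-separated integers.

After op 1 (out_shuffle): [0 5 2 1 3 4]
After op 2 (out_shuffle): [0 1 5 3 2 4]
After op 3 (cut(1)): [1 5 3 2 4 0]
After op 4 (out_shuffle): [1 2 5 4 3 0]
After op 5 (cut(3)): [4 3 0 1 2 5]

Answer: 4 3 0 1 2 5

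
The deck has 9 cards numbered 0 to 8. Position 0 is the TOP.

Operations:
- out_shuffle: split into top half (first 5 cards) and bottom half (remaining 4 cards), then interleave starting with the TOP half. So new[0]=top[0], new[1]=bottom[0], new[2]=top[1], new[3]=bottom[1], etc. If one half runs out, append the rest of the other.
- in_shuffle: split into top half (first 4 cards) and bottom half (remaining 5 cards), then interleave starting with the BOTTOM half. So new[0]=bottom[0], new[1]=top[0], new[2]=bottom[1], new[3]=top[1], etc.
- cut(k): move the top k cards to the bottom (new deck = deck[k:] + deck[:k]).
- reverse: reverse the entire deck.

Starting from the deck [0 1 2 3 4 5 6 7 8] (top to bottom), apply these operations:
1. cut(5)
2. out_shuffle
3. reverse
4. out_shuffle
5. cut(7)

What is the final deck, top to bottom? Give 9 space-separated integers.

After op 1 (cut(5)): [5 6 7 8 0 1 2 3 4]
After op 2 (out_shuffle): [5 1 6 2 7 3 8 4 0]
After op 3 (reverse): [0 4 8 3 7 2 6 1 5]
After op 4 (out_shuffle): [0 2 4 6 8 1 3 5 7]
After op 5 (cut(7)): [5 7 0 2 4 6 8 1 3]

Answer: 5 7 0 2 4 6 8 1 3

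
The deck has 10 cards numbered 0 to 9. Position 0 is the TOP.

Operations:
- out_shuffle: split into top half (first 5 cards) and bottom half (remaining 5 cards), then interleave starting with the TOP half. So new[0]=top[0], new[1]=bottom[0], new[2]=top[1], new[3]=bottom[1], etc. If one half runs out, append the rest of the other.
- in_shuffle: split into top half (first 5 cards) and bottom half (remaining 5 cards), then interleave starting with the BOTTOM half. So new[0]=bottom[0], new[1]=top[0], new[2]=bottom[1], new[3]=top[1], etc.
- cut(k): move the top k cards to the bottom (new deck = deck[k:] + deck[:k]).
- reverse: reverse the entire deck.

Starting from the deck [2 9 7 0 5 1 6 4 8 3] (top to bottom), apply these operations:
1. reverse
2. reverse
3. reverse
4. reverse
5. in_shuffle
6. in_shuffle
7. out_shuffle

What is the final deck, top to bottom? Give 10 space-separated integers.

Answer: 7 6 1 3 8 9 2 5 0 4

Derivation:
After op 1 (reverse): [3 8 4 6 1 5 0 7 9 2]
After op 2 (reverse): [2 9 7 0 5 1 6 4 8 3]
After op 3 (reverse): [3 8 4 6 1 5 0 7 9 2]
After op 4 (reverse): [2 9 7 0 5 1 6 4 8 3]
After op 5 (in_shuffle): [1 2 6 9 4 7 8 0 3 5]
After op 6 (in_shuffle): [7 1 8 2 0 6 3 9 5 4]
After op 7 (out_shuffle): [7 6 1 3 8 9 2 5 0 4]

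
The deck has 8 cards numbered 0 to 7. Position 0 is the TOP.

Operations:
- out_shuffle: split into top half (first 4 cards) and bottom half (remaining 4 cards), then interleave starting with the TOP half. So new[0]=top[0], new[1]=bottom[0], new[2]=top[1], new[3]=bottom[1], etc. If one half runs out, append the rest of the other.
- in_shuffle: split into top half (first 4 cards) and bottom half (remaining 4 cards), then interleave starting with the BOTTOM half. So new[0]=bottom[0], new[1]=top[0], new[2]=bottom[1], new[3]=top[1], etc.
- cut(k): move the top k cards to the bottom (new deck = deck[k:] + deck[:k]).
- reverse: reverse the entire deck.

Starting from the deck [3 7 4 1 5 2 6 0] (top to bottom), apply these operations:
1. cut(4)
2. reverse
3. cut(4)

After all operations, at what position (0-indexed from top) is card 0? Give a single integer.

After op 1 (cut(4)): [5 2 6 0 3 7 4 1]
After op 2 (reverse): [1 4 7 3 0 6 2 5]
After op 3 (cut(4)): [0 6 2 5 1 4 7 3]
Card 0 is at position 0.

Answer: 0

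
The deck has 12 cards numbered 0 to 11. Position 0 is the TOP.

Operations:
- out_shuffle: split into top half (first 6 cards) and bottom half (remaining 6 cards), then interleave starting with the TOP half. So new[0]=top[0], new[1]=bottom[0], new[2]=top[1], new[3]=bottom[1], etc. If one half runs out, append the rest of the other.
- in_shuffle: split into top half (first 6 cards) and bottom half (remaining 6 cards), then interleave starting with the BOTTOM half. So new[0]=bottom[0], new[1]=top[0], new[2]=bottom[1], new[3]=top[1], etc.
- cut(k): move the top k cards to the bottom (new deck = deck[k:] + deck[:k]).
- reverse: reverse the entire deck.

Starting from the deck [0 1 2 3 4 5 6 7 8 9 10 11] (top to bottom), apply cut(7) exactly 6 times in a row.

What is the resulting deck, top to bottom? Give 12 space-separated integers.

Answer: 6 7 8 9 10 11 0 1 2 3 4 5

Derivation:
After op 1 (cut(7)): [7 8 9 10 11 0 1 2 3 4 5 6]
After op 2 (cut(7)): [2 3 4 5 6 7 8 9 10 11 0 1]
After op 3 (cut(7)): [9 10 11 0 1 2 3 4 5 6 7 8]
After op 4 (cut(7)): [4 5 6 7 8 9 10 11 0 1 2 3]
After op 5 (cut(7)): [11 0 1 2 3 4 5 6 7 8 9 10]
After op 6 (cut(7)): [6 7 8 9 10 11 0 1 2 3 4 5]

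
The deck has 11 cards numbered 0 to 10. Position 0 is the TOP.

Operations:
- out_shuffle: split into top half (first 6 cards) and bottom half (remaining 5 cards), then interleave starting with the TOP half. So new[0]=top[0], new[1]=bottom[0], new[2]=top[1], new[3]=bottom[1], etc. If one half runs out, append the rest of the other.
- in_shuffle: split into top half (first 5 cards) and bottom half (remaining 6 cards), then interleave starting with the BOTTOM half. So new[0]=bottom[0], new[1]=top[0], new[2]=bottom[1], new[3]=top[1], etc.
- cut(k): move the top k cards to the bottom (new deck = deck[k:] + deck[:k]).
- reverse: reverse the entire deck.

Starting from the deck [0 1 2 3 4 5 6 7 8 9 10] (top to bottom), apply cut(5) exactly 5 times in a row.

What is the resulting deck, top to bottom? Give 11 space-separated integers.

Answer: 3 4 5 6 7 8 9 10 0 1 2

Derivation:
After op 1 (cut(5)): [5 6 7 8 9 10 0 1 2 3 4]
After op 2 (cut(5)): [10 0 1 2 3 4 5 6 7 8 9]
After op 3 (cut(5)): [4 5 6 7 8 9 10 0 1 2 3]
After op 4 (cut(5)): [9 10 0 1 2 3 4 5 6 7 8]
After op 5 (cut(5)): [3 4 5 6 7 8 9 10 0 1 2]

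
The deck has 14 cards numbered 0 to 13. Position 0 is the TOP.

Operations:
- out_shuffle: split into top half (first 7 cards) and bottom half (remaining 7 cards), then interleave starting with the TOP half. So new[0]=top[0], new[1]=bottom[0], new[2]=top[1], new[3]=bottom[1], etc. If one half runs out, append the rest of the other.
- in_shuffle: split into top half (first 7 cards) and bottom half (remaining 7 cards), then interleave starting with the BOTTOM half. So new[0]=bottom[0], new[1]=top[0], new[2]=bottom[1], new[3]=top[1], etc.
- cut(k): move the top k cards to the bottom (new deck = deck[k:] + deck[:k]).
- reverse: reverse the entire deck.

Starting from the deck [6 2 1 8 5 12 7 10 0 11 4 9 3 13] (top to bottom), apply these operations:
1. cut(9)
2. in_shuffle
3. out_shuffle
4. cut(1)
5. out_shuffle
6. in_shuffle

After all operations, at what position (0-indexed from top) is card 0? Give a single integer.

Answer: 0

Derivation:
After op 1 (cut(9)): [11 4 9 3 13 6 2 1 8 5 12 7 10 0]
After op 2 (in_shuffle): [1 11 8 4 5 9 12 3 7 13 10 6 0 2]
After op 3 (out_shuffle): [1 3 11 7 8 13 4 10 5 6 9 0 12 2]
After op 4 (cut(1)): [3 11 7 8 13 4 10 5 6 9 0 12 2 1]
After op 5 (out_shuffle): [3 5 11 6 7 9 8 0 13 12 4 2 10 1]
After op 6 (in_shuffle): [0 3 13 5 12 11 4 6 2 7 10 9 1 8]
Card 0 is at position 0.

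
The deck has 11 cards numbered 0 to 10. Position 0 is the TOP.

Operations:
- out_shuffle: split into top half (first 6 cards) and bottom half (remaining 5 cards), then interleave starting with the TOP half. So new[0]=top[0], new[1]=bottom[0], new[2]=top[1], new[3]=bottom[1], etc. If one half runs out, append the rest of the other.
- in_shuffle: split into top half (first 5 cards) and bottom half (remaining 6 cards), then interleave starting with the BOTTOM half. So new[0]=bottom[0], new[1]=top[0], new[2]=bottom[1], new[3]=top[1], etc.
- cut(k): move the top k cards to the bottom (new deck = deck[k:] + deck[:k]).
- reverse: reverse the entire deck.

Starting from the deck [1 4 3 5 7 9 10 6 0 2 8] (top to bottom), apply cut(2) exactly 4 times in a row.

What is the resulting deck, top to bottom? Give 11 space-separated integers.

Answer: 0 2 8 1 4 3 5 7 9 10 6

Derivation:
After op 1 (cut(2)): [3 5 7 9 10 6 0 2 8 1 4]
After op 2 (cut(2)): [7 9 10 6 0 2 8 1 4 3 5]
After op 3 (cut(2)): [10 6 0 2 8 1 4 3 5 7 9]
After op 4 (cut(2)): [0 2 8 1 4 3 5 7 9 10 6]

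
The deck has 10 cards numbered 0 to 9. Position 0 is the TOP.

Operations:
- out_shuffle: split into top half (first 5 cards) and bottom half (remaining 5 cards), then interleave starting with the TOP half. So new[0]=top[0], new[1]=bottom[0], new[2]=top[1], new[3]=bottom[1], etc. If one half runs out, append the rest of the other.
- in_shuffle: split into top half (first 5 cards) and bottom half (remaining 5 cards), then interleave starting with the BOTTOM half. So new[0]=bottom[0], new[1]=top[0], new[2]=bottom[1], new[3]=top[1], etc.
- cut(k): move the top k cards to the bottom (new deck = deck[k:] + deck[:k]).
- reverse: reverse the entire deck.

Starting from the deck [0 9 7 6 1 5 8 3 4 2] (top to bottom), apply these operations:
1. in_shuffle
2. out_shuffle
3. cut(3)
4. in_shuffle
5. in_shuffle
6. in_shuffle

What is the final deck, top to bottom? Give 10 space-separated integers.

Answer: 1 6 0 3 8 7 2 4 5 9

Derivation:
After op 1 (in_shuffle): [5 0 8 9 3 7 4 6 2 1]
After op 2 (out_shuffle): [5 7 0 4 8 6 9 2 3 1]
After op 3 (cut(3)): [4 8 6 9 2 3 1 5 7 0]
After op 4 (in_shuffle): [3 4 1 8 5 6 7 9 0 2]
After op 5 (in_shuffle): [6 3 7 4 9 1 0 8 2 5]
After op 6 (in_shuffle): [1 6 0 3 8 7 2 4 5 9]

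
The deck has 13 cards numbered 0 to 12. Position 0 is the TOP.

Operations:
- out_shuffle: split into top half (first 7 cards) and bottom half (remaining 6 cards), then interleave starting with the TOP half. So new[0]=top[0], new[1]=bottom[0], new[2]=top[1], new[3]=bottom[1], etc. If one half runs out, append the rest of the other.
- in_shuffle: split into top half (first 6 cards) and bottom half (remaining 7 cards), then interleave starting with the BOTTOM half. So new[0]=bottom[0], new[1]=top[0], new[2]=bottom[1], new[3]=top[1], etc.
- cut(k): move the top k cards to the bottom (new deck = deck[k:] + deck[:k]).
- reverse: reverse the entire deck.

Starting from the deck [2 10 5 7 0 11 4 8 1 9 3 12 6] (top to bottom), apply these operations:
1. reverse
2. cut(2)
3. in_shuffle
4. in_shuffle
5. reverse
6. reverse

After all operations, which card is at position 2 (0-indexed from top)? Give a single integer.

After op 1 (reverse): [6 12 3 9 1 8 4 11 0 7 5 10 2]
After op 2 (cut(2)): [3 9 1 8 4 11 0 7 5 10 2 6 12]
After op 3 (in_shuffle): [0 3 7 9 5 1 10 8 2 4 6 11 12]
After op 4 (in_shuffle): [10 0 8 3 2 7 4 9 6 5 11 1 12]
After op 5 (reverse): [12 1 11 5 6 9 4 7 2 3 8 0 10]
After op 6 (reverse): [10 0 8 3 2 7 4 9 6 5 11 1 12]
Position 2: card 8.

Answer: 8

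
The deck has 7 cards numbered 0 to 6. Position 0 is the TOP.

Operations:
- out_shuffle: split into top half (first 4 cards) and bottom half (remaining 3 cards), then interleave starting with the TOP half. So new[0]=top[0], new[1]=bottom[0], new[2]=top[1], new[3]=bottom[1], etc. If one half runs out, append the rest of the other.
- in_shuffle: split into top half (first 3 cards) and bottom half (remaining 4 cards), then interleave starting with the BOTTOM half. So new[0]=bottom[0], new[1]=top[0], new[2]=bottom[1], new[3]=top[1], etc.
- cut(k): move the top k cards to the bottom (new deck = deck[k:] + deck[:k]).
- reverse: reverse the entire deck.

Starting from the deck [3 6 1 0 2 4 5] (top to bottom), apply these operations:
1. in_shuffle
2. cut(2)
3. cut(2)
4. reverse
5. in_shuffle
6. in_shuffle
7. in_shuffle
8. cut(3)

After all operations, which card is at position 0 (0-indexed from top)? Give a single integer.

After op 1 (in_shuffle): [0 3 2 6 4 1 5]
After op 2 (cut(2)): [2 6 4 1 5 0 3]
After op 3 (cut(2)): [4 1 5 0 3 2 6]
After op 4 (reverse): [6 2 3 0 5 1 4]
After op 5 (in_shuffle): [0 6 5 2 1 3 4]
After op 6 (in_shuffle): [2 0 1 6 3 5 4]
After op 7 (in_shuffle): [6 2 3 0 5 1 4]
After op 8 (cut(3)): [0 5 1 4 6 2 3]
Position 0: card 0.

Answer: 0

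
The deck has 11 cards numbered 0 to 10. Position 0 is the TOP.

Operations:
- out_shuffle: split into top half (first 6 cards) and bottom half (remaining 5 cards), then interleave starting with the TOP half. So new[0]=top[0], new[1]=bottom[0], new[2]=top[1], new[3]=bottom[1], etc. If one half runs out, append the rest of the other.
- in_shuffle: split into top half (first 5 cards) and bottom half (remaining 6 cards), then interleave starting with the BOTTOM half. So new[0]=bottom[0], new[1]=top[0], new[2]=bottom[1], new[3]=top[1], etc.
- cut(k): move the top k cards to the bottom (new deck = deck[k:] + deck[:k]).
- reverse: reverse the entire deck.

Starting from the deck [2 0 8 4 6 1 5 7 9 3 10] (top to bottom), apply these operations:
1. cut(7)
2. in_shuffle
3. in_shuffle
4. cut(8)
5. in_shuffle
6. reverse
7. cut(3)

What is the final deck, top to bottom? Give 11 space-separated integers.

Answer: 3 8 5 10 4 7 2 6 9 0 1

Derivation:
After op 1 (cut(7)): [7 9 3 10 2 0 8 4 6 1 5]
After op 2 (in_shuffle): [0 7 8 9 4 3 6 10 1 2 5]
After op 3 (in_shuffle): [3 0 6 7 10 8 1 9 2 4 5]
After op 4 (cut(8)): [2 4 5 3 0 6 7 10 8 1 9]
After op 5 (in_shuffle): [6 2 7 4 10 5 8 3 1 0 9]
After op 6 (reverse): [9 0 1 3 8 5 10 4 7 2 6]
After op 7 (cut(3)): [3 8 5 10 4 7 2 6 9 0 1]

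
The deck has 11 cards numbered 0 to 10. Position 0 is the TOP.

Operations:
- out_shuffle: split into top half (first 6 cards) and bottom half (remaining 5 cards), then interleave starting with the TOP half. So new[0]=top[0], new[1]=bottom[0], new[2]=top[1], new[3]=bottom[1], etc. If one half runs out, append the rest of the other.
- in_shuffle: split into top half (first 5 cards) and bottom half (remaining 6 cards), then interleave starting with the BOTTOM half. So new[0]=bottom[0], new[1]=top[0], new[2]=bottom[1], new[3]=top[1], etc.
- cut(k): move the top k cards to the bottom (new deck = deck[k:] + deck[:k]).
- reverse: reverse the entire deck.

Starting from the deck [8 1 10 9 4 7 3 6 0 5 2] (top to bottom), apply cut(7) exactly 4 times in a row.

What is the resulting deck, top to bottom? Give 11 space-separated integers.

After op 1 (cut(7)): [6 0 5 2 8 1 10 9 4 7 3]
After op 2 (cut(7)): [9 4 7 3 6 0 5 2 8 1 10]
After op 3 (cut(7)): [2 8 1 10 9 4 7 3 6 0 5]
After op 4 (cut(7)): [3 6 0 5 2 8 1 10 9 4 7]

Answer: 3 6 0 5 2 8 1 10 9 4 7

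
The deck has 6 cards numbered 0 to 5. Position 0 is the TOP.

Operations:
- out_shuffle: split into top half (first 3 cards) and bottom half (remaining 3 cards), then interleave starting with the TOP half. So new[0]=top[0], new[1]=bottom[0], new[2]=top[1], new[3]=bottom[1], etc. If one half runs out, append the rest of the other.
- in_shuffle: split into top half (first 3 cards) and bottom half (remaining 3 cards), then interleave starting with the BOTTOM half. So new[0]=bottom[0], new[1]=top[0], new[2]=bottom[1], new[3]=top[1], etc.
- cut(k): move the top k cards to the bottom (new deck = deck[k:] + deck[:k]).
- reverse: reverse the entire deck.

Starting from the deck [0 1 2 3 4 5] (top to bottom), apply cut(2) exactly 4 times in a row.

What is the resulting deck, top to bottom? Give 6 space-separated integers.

Answer: 2 3 4 5 0 1

Derivation:
After op 1 (cut(2)): [2 3 4 5 0 1]
After op 2 (cut(2)): [4 5 0 1 2 3]
After op 3 (cut(2)): [0 1 2 3 4 5]
After op 4 (cut(2)): [2 3 4 5 0 1]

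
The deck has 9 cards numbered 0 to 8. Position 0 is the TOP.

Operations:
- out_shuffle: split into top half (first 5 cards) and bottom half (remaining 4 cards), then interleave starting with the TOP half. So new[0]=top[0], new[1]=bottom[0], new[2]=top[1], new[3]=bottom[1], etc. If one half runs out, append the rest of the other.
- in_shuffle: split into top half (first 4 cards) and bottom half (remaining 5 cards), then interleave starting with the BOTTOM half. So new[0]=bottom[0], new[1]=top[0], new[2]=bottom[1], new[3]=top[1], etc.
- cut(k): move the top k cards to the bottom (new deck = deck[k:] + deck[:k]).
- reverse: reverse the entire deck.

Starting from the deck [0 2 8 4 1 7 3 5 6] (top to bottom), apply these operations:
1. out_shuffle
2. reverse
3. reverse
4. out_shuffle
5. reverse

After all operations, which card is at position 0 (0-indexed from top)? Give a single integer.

After op 1 (out_shuffle): [0 7 2 3 8 5 4 6 1]
After op 2 (reverse): [1 6 4 5 8 3 2 7 0]
After op 3 (reverse): [0 7 2 3 8 5 4 6 1]
After op 4 (out_shuffle): [0 5 7 4 2 6 3 1 8]
After op 5 (reverse): [8 1 3 6 2 4 7 5 0]
Position 0: card 8.

Answer: 8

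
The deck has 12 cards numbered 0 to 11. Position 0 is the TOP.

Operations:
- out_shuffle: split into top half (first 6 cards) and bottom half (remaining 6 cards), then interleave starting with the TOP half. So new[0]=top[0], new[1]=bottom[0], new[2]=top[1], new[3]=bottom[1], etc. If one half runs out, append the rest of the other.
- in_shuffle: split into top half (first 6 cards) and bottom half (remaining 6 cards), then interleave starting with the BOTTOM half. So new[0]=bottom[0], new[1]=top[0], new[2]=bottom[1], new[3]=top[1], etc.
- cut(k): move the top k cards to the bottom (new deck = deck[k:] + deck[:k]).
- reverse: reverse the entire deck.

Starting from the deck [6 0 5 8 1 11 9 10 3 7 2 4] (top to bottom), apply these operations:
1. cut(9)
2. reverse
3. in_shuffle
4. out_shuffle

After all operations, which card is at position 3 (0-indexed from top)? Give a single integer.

After op 1 (cut(9)): [7 2 4 6 0 5 8 1 11 9 10 3]
After op 2 (reverse): [3 10 9 11 1 8 5 0 6 4 2 7]
After op 3 (in_shuffle): [5 3 0 10 6 9 4 11 2 1 7 8]
After op 4 (out_shuffle): [5 4 3 11 0 2 10 1 6 7 9 8]
Position 3: card 11.

Answer: 11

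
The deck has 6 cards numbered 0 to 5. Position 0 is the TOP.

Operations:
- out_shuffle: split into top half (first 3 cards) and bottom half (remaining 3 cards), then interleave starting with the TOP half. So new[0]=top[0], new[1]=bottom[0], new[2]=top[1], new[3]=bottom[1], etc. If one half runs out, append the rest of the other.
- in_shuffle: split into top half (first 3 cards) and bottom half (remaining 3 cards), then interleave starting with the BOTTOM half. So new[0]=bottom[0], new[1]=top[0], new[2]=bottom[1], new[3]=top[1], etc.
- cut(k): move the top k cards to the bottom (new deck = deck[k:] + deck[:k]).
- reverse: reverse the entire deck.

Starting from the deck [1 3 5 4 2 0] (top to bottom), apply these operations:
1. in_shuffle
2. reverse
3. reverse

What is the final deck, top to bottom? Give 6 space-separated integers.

After op 1 (in_shuffle): [4 1 2 3 0 5]
After op 2 (reverse): [5 0 3 2 1 4]
After op 3 (reverse): [4 1 2 3 0 5]

Answer: 4 1 2 3 0 5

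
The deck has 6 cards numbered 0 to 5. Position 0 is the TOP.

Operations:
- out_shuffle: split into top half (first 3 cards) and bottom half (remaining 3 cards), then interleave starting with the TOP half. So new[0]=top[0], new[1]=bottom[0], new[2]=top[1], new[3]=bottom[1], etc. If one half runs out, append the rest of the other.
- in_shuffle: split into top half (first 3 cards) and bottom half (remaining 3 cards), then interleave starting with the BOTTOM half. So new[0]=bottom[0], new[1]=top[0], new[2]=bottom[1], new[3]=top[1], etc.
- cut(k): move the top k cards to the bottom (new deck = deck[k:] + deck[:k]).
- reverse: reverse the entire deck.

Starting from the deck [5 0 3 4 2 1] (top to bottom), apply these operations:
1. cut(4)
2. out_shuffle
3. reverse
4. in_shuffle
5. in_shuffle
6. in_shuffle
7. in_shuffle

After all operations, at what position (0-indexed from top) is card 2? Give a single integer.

After op 1 (cut(4)): [2 1 5 0 3 4]
After op 2 (out_shuffle): [2 0 1 3 5 4]
After op 3 (reverse): [4 5 3 1 0 2]
After op 4 (in_shuffle): [1 4 0 5 2 3]
After op 5 (in_shuffle): [5 1 2 4 3 0]
After op 6 (in_shuffle): [4 5 3 1 0 2]
After op 7 (in_shuffle): [1 4 0 5 2 3]
Card 2 is at position 4.

Answer: 4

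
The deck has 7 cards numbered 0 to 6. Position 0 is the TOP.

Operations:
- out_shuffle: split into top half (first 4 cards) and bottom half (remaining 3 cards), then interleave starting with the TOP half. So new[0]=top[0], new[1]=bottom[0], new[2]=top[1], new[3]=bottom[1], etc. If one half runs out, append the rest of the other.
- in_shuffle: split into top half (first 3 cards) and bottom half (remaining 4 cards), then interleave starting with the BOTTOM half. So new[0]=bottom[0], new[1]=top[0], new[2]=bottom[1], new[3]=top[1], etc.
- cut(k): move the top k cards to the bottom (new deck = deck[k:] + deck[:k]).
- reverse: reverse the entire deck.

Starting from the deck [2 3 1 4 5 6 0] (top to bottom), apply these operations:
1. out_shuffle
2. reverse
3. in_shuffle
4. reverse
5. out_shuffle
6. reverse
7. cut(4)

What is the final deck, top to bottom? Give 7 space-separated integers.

After op 1 (out_shuffle): [2 5 3 6 1 0 4]
After op 2 (reverse): [4 0 1 6 3 5 2]
After op 3 (in_shuffle): [6 4 3 0 5 1 2]
After op 4 (reverse): [2 1 5 0 3 4 6]
After op 5 (out_shuffle): [2 3 1 4 5 6 0]
After op 6 (reverse): [0 6 5 4 1 3 2]
After op 7 (cut(4)): [1 3 2 0 6 5 4]

Answer: 1 3 2 0 6 5 4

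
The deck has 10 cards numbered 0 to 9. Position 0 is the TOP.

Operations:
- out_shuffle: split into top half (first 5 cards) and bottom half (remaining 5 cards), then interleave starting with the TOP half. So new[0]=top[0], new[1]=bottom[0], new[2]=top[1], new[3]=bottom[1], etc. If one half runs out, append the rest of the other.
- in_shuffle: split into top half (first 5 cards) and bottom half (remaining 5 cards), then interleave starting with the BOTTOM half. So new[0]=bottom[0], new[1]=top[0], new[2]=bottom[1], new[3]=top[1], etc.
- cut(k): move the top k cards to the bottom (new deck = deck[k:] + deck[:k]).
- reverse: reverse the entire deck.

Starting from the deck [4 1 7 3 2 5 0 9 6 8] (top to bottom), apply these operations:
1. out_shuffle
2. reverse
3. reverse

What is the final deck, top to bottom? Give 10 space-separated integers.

Answer: 4 5 1 0 7 9 3 6 2 8

Derivation:
After op 1 (out_shuffle): [4 5 1 0 7 9 3 6 2 8]
After op 2 (reverse): [8 2 6 3 9 7 0 1 5 4]
After op 3 (reverse): [4 5 1 0 7 9 3 6 2 8]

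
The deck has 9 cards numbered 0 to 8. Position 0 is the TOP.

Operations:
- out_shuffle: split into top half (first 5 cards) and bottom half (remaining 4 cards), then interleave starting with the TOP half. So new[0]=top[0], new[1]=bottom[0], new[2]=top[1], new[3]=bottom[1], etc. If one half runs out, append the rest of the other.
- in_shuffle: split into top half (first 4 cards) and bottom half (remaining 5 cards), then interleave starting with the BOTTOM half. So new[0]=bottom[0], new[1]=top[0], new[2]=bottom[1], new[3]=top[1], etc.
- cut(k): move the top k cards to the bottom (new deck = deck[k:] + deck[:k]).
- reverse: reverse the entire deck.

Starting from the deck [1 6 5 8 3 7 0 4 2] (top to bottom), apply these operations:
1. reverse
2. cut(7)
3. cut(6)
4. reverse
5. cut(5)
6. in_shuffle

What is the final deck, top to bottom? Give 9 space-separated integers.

After op 1 (reverse): [2 4 0 7 3 8 5 6 1]
After op 2 (cut(7)): [6 1 2 4 0 7 3 8 5]
After op 3 (cut(6)): [3 8 5 6 1 2 4 0 7]
After op 4 (reverse): [7 0 4 2 1 6 5 8 3]
After op 5 (cut(5)): [6 5 8 3 7 0 4 2 1]
After op 6 (in_shuffle): [7 6 0 5 4 8 2 3 1]

Answer: 7 6 0 5 4 8 2 3 1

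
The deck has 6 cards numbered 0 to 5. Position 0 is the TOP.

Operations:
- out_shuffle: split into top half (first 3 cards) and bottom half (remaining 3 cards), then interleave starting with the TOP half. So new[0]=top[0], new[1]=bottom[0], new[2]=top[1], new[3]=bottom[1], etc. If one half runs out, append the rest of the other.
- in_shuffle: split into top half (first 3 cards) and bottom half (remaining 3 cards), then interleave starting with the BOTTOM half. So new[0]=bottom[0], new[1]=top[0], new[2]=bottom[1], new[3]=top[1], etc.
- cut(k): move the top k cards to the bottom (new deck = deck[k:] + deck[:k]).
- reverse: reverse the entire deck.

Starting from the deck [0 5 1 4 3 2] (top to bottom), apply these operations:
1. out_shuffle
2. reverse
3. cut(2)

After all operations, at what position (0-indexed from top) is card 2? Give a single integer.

Answer: 4

Derivation:
After op 1 (out_shuffle): [0 4 5 3 1 2]
After op 2 (reverse): [2 1 3 5 4 0]
After op 3 (cut(2)): [3 5 4 0 2 1]
Card 2 is at position 4.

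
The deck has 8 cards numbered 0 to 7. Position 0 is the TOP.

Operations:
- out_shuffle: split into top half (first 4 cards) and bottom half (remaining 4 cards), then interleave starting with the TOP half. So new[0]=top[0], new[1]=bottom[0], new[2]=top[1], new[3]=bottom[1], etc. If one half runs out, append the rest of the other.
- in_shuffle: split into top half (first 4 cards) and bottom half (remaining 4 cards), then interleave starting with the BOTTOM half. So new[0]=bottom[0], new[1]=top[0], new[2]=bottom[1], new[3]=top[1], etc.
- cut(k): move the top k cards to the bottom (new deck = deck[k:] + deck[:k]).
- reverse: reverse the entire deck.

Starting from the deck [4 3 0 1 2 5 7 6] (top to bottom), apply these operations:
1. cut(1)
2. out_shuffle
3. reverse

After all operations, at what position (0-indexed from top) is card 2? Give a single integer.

After op 1 (cut(1)): [3 0 1 2 5 7 6 4]
After op 2 (out_shuffle): [3 5 0 7 1 6 2 4]
After op 3 (reverse): [4 2 6 1 7 0 5 3]
Card 2 is at position 1.

Answer: 1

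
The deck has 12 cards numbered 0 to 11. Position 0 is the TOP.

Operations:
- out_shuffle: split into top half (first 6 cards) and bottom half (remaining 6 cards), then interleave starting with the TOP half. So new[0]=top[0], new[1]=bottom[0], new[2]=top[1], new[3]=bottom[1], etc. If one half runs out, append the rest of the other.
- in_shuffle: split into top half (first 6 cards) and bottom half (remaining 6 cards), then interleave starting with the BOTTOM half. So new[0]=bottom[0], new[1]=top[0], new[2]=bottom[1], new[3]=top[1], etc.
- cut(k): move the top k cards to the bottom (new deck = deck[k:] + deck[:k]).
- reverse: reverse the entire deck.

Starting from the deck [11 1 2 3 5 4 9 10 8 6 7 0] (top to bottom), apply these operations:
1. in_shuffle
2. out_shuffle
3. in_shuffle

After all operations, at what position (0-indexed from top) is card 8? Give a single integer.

Answer: 4

Derivation:
After op 1 (in_shuffle): [9 11 10 1 8 2 6 3 7 5 0 4]
After op 2 (out_shuffle): [9 6 11 3 10 7 1 5 8 0 2 4]
After op 3 (in_shuffle): [1 9 5 6 8 11 0 3 2 10 4 7]
Card 8 is at position 4.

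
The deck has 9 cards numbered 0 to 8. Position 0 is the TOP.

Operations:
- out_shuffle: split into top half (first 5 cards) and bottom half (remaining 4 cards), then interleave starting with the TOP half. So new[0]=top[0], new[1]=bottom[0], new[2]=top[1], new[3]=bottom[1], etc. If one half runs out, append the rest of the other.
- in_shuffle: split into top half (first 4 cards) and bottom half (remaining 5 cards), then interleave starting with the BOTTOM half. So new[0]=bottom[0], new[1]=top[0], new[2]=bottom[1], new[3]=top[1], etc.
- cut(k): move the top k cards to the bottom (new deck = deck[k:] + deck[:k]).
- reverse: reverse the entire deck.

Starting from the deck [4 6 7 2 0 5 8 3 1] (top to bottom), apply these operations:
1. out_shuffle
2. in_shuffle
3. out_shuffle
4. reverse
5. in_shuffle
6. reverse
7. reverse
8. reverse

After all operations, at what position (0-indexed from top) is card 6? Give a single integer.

After op 1 (out_shuffle): [4 5 6 8 7 3 2 1 0]
After op 2 (in_shuffle): [7 4 3 5 2 6 1 8 0]
After op 3 (out_shuffle): [7 6 4 1 3 8 5 0 2]
After op 4 (reverse): [2 0 5 8 3 1 4 6 7]
After op 5 (in_shuffle): [3 2 1 0 4 5 6 8 7]
After op 6 (reverse): [7 8 6 5 4 0 1 2 3]
After op 7 (reverse): [3 2 1 0 4 5 6 8 7]
After op 8 (reverse): [7 8 6 5 4 0 1 2 3]
Card 6 is at position 2.

Answer: 2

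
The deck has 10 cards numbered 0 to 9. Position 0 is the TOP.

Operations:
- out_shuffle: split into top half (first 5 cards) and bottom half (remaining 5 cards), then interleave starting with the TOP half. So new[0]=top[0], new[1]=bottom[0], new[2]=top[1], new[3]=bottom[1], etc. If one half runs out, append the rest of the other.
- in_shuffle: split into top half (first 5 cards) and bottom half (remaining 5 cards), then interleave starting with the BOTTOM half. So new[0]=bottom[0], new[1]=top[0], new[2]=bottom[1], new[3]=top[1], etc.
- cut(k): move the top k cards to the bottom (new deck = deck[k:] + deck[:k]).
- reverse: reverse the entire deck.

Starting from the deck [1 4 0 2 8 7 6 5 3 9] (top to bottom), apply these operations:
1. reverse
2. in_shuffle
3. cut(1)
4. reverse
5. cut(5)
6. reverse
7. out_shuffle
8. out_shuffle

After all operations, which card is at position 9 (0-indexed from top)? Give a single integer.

Answer: 5

Derivation:
After op 1 (reverse): [9 3 5 6 7 8 2 0 4 1]
After op 2 (in_shuffle): [8 9 2 3 0 5 4 6 1 7]
After op 3 (cut(1)): [9 2 3 0 5 4 6 1 7 8]
After op 4 (reverse): [8 7 1 6 4 5 0 3 2 9]
After op 5 (cut(5)): [5 0 3 2 9 8 7 1 6 4]
After op 6 (reverse): [4 6 1 7 8 9 2 3 0 5]
After op 7 (out_shuffle): [4 9 6 2 1 3 7 0 8 5]
After op 8 (out_shuffle): [4 3 9 7 6 0 2 8 1 5]
Position 9: card 5.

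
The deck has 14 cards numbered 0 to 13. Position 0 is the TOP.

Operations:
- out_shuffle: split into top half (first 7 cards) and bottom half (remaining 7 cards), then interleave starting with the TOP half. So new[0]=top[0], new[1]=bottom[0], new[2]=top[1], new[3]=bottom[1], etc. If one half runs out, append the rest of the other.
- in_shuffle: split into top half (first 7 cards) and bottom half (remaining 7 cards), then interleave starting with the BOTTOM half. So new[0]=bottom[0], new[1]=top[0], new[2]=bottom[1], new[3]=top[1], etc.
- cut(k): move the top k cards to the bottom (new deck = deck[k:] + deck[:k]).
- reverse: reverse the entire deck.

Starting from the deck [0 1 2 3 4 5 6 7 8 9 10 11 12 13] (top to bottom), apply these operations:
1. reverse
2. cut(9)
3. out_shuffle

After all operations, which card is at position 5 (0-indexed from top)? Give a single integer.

After op 1 (reverse): [13 12 11 10 9 8 7 6 5 4 3 2 1 0]
After op 2 (cut(9)): [4 3 2 1 0 13 12 11 10 9 8 7 6 5]
After op 3 (out_shuffle): [4 11 3 10 2 9 1 8 0 7 13 6 12 5]
Position 5: card 9.

Answer: 9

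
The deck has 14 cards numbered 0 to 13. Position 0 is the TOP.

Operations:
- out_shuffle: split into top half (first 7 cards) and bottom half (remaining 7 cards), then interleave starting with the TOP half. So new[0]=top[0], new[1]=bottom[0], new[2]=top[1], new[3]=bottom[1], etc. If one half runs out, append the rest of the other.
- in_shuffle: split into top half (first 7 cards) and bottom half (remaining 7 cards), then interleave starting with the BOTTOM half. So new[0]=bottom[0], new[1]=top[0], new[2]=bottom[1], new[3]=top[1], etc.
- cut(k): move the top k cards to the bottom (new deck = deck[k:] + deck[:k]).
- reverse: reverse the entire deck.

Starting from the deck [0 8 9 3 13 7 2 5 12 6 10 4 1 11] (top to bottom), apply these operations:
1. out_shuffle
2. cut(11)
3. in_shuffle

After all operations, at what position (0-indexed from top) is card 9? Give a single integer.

Answer: 0

Derivation:
After op 1 (out_shuffle): [0 5 8 12 9 6 3 10 13 4 7 1 2 11]
After op 2 (cut(11)): [1 2 11 0 5 8 12 9 6 3 10 13 4 7]
After op 3 (in_shuffle): [9 1 6 2 3 11 10 0 13 5 4 8 7 12]
Card 9 is at position 0.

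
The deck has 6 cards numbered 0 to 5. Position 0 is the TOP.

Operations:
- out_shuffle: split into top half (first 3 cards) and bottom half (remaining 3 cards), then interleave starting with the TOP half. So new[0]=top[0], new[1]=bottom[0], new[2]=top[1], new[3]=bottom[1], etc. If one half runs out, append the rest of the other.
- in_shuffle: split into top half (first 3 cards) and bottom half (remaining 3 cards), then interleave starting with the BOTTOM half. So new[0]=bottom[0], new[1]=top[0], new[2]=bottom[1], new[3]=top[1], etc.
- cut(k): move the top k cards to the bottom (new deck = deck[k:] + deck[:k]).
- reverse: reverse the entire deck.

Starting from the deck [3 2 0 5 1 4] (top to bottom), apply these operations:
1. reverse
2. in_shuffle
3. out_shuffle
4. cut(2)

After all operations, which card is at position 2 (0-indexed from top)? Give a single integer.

After op 1 (reverse): [4 1 5 0 2 3]
After op 2 (in_shuffle): [0 4 2 1 3 5]
After op 3 (out_shuffle): [0 1 4 3 2 5]
After op 4 (cut(2)): [4 3 2 5 0 1]
Position 2: card 2.

Answer: 2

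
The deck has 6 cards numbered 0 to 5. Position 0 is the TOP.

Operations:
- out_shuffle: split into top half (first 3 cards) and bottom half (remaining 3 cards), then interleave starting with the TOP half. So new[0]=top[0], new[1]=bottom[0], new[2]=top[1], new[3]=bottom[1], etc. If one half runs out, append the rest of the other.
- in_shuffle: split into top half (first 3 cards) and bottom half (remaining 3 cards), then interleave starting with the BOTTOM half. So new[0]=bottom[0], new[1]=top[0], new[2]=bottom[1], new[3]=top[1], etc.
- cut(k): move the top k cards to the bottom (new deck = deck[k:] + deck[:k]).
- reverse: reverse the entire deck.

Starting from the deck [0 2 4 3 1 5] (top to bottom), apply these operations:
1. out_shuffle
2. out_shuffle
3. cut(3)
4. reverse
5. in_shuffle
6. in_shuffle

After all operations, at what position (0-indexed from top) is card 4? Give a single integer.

Answer: 2

Derivation:
After op 1 (out_shuffle): [0 3 2 1 4 5]
After op 2 (out_shuffle): [0 1 3 4 2 5]
After op 3 (cut(3)): [4 2 5 0 1 3]
After op 4 (reverse): [3 1 0 5 2 4]
After op 5 (in_shuffle): [5 3 2 1 4 0]
After op 6 (in_shuffle): [1 5 4 3 0 2]
Card 4 is at position 2.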